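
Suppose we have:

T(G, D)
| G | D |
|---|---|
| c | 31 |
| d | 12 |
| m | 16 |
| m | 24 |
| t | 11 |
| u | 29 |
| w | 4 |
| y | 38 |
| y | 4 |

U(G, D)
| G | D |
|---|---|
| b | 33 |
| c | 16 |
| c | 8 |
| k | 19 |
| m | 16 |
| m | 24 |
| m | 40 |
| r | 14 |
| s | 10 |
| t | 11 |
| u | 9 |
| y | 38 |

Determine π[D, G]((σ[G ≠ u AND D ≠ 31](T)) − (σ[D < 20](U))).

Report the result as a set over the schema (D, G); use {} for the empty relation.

{(12, d), (24, m), (38, y), (4, w), (4, y)}

σ[G ≠ u AND D ≠ 31]: keep tuples satisfying G ≠ u AND D ≠ 31 → {(d, 12), (m, 16), (m, 24), (t, 11), (w, 4), (y, 38), (y, 4)}
σ[D < 20]: keep tuples satisfying D < 20 → {(c, 16), (c, 8), (k, 19), (m, 16), (r, 14), (s, 10), (t, 11), (u, 9)}
Set difference of the two operands is {(d, 12), (m, 24), (w, 4), (y, 38), (y, 4)}.
π_{D, G} gives {(12, d), (24, m), (38, y), (4, w), (4, y)}.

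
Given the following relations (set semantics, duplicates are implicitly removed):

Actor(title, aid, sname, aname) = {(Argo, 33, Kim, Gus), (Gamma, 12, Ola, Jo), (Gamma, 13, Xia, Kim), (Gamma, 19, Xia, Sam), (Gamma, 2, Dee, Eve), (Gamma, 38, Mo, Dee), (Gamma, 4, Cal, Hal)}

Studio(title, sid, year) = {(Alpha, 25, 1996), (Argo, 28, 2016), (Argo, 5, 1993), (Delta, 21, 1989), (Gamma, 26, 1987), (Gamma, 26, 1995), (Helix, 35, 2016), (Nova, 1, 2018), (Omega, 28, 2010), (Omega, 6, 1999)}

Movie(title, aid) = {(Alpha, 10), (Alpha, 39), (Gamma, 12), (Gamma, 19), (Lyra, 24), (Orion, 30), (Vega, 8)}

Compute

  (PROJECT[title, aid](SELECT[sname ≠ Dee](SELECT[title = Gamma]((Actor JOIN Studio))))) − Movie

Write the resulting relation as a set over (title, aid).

{(Gamma, 13), (Gamma, 38), (Gamma, 4)}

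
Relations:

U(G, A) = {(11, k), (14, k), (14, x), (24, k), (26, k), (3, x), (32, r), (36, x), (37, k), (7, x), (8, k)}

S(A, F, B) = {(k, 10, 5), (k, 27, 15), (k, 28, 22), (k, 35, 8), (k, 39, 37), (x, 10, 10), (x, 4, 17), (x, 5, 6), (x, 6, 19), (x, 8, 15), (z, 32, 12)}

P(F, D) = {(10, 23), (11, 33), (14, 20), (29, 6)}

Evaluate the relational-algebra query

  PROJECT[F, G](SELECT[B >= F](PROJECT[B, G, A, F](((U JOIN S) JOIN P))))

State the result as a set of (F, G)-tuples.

{(10, 14), (10, 3), (10, 36), (10, 7)}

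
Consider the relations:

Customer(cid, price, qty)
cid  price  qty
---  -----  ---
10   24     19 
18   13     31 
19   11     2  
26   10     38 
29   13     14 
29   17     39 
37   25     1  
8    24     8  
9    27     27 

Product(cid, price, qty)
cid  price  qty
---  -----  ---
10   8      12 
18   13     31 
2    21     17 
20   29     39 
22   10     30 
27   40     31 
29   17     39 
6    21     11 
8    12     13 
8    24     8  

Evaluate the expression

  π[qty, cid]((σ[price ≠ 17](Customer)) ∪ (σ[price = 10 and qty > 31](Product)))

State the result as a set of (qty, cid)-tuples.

{(1, 37), (14, 29), (19, 10), (2, 19), (27, 9), (31, 18), (38, 26), (8, 8)}

Apply σ_{price ≠ 17}; surviving tuples: {(10, 24, 19), (18, 13, 31), (19, 11, 2), (26, 10, 38), (29, 13, 14), (37, 25, 1), (8, 24, 8), (9, 27, 27)}
Apply σ_{price = 10 and qty > 31}; surviving tuples: {}
Taking the union: {(10, 24, 19), (18, 13, 31), (19, 11, 2), (26, 10, 38), (29, 13, 14), (37, 25, 1), (8, 24, 8), (9, 27, 27)}
π_{qty, cid} gives {(1, 37), (14, 29), (19, 10), (2, 19), (27, 9), (31, 18), (38, 26), (8, 8)}.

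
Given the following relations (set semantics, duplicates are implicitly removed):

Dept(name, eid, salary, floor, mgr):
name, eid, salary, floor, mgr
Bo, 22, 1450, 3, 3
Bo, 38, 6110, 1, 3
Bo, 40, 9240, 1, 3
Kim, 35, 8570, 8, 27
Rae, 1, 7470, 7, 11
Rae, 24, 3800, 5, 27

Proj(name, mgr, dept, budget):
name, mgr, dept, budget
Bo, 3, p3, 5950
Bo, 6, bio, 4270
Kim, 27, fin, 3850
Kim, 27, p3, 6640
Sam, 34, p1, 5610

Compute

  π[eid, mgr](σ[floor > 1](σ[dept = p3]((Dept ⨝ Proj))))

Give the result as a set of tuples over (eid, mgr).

Dept ⋈ Proj (natural join on name, mgr): {(Bo, 22, 1450, 3, 3, p3, 5950), (Bo, 38, 6110, 1, 3, p3, 5950), (Bo, 40, 9240, 1, 3, p3, 5950), (Kim, 35, 8570, 8, 27, fin, 3850), (Kim, 35, 8570, 8, 27, p3, 6640)}
Selection dept = p3: {(Bo, 22, 1450, 3, 3, p3, 5950), (Bo, 38, 6110, 1, 3, p3, 5950), (Bo, 40, 9240, 1, 3, p3, 5950), (Kim, 35, 8570, 8, 27, p3, 6640)}
Selection floor > 1: {(Bo, 22, 1450, 3, 3, p3, 5950), (Kim, 35, 8570, 8, 27, p3, 6640)}
π_{eid, mgr} gives {(22, 3), (35, 27)}.

{(22, 3), (35, 27)}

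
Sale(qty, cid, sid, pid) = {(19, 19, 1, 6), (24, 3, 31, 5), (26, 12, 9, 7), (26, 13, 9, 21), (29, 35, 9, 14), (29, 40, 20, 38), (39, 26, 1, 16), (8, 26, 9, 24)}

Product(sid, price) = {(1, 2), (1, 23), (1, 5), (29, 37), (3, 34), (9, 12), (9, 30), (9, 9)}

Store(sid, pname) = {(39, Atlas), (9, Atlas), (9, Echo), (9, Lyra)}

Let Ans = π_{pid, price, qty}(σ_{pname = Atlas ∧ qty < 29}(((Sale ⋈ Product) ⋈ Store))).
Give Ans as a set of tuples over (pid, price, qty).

{(21, 12, 26), (21, 30, 26), (21, 9, 26), (24, 12, 8), (24, 30, 8), (24, 9, 8), (7, 12, 26), (7, 30, 26), (7, 9, 26)}

Sale ⋈ Product (natural join on sid): {(19, 19, 1, 6, 2), (19, 19, 1, 6, 23), (19, 19, 1, 6, 5), (26, 12, 9, 7, 12), (26, 12, 9, 7, 30), (26, 12, 9, 7, 9), (26, 13, 9, 21, 12), (26, 13, 9, 21, 30), (26, 13, 9, 21, 9), (29, 35, 9, 14, 12), (29, 35, 9, 14, 30), (29, 35, 9, 14, 9), (39, 26, 1, 16, 2), (39, 26, 1, 16, 23), (39, 26, 1, 16, 5), (8, 26, 9, 24, 12), (8, 26, 9, 24, 30), (8, 26, 9, 24, 9)}
(Sale ⋈ Product) ⋈ Store (natural join on sid): {(26, 12, 9, 7, 12, Atlas), (26, 12, 9, 7, 12, Echo), (26, 12, 9, 7, 12, Lyra), (26, 12, 9, 7, 30, Atlas), (26, 12, 9, 7, 30, Echo), (26, 12, 9, 7, 30, Lyra), (26, 12, 9, 7, 9, Atlas), (26, 12, 9, 7, 9, Echo), (26, 12, 9, 7, 9, Lyra), (26, 13, 9, 21, 12, Atlas), (26, 13, 9, 21, 12, Echo), (26, 13, 9, 21, 12, Lyra), (26, 13, 9, 21, 30, Atlas), (26, 13, 9, 21, 30, Echo), (26, 13, 9, 21, 30, Lyra), (26, 13, 9, 21, 9, Atlas), (26, 13, 9, 21, 9, Echo), (26, 13, 9, 21, 9, Lyra), (29, 35, 9, 14, 12, Atlas), (29, 35, 9, 14, 12, Echo), (29, 35, 9, 14, 12, Lyra), (29, 35, 9, 14, 30, Atlas), (29, 35, 9, 14, 30, Echo), (29, 35, 9, 14, 30, Lyra), (29, 35, 9, 14, 9, Atlas), (29, 35, 9, 14, 9, Echo), (29, 35, 9, 14, 9, Lyra), (8, 26, 9, 24, 12, Atlas), (8, 26, 9, 24, 12, Echo), (8, 26, 9, 24, 12, Lyra), (8, 26, 9, 24, 30, Atlas), (8, 26, 9, 24, 30, Echo), (8, 26, 9, 24, 30, Lyra), (8, 26, 9, 24, 9, Atlas), (8, 26, 9, 24, 9, Echo), (8, 26, 9, 24, 9, Lyra)}
Selection pname = Atlas ∧ qty < 29: {(26, 12, 9, 7, 12, Atlas), (26, 12, 9, 7, 30, Atlas), (26, 12, 9, 7, 9, Atlas), (26, 13, 9, 21, 12, Atlas), (26, 13, 9, 21, 30, Atlas), (26, 13, 9, 21, 9, Atlas), (8, 26, 9, 24, 12, Atlas), (8, 26, 9, 24, 30, Atlas), (8, 26, 9, 24, 9, Atlas)}
Projecting to pid, price, qty: {(21, 12, 26), (21, 30, 26), (21, 9, 26), (24, 12, 8), (24, 30, 8), (24, 9, 8), (7, 12, 26), (7, 30, 26), (7, 9, 26)}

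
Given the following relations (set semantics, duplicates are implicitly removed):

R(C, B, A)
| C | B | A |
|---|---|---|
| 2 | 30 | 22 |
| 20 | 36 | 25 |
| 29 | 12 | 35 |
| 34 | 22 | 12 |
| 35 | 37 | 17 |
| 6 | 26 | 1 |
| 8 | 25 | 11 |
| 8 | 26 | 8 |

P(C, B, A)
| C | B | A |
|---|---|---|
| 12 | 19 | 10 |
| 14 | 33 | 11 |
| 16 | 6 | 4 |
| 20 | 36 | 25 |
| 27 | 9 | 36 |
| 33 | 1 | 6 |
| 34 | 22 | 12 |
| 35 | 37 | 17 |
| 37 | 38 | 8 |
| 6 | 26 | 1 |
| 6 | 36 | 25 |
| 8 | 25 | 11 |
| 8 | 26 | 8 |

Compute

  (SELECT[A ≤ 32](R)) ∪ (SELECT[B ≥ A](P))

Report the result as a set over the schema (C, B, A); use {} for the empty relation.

σ[A ≤ 32]: keep tuples satisfying A ≤ 32 → {(2, 30, 22), (20, 36, 25), (34, 22, 12), (35, 37, 17), (6, 26, 1), (8, 25, 11), (8, 26, 8)}
σ[B ≥ A]: keep tuples satisfying B ≥ A → {(12, 19, 10), (14, 33, 11), (16, 6, 4), (20, 36, 25), (34, 22, 12), (35, 37, 17), (37, 38, 8), (6, 26, 1), (6, 36, 25), (8, 25, 11), (8, 26, 8)}
Union: {(2, 30, 22), (20, 36, 25), (34, 22, 12), (35, 37, 17), (6, 26, 1), (8, 25, 11), (8, 26, 8)} with {(12, 19, 10), (14, 33, 11), (16, 6, 4), (20, 36, 25), (34, 22, 12), (35, 37, 17), (37, 38, 8), (6, 26, 1), (6, 36, 25), (8, 25, 11), (8, 26, 8)} → {(12, 19, 10), (14, 33, 11), (16, 6, 4), (2, 30, 22), (20, 36, 25), (34, 22, 12), (35, 37, 17), (37, 38, 8), (6, 26, 1), (6, 36, 25), (8, 25, 11), (8, 26, 8)}

{(12, 19, 10), (14, 33, 11), (16, 6, 4), (2, 30, 22), (20, 36, 25), (34, 22, 12), (35, 37, 17), (37, 38, 8), (6, 26, 1), (6, 36, 25), (8, 25, 11), (8, 26, 8)}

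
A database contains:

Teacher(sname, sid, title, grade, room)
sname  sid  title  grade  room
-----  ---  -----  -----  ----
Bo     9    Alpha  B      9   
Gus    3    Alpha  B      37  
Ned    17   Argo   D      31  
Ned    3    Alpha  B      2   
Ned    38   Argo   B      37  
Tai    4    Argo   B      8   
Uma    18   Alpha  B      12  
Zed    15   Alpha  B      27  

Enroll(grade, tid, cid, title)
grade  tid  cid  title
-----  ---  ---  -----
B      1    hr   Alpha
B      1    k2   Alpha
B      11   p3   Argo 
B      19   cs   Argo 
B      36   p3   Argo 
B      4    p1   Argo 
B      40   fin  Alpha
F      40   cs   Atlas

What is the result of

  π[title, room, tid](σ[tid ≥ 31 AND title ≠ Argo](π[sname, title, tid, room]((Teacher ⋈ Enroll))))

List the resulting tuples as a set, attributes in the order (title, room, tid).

Natural join on title, grade: {(Bo, 9, Alpha, B, 9, 1, hr), (Bo, 9, Alpha, B, 9, 1, k2), (Bo, 9, Alpha, B, 9, 40, fin), (Gus, 3, Alpha, B, 37, 1, hr), (Gus, 3, Alpha, B, 37, 1, k2), (Gus, 3, Alpha, B, 37, 40, fin), (Ned, 3, Alpha, B, 2, 1, hr), (Ned, 3, Alpha, B, 2, 1, k2), (Ned, 3, Alpha, B, 2, 40, fin), (Ned, 38, Argo, B, 37, 11, p3), (Ned, 38, Argo, B, 37, 19, cs), (Ned, 38, Argo, B, 37, 36, p3), (Ned, 38, Argo, B, 37, 4, p1), (Tai, 4, Argo, B, 8, 11, p3), (Tai, 4, Argo, B, 8, 19, cs), (Tai, 4, Argo, B, 8, 36, p3), (Tai, 4, Argo, B, 8, 4, p1), (Uma, 18, Alpha, B, 12, 1, hr), (Uma, 18, Alpha, B, 12, 1, k2), (Uma, 18, Alpha, B, 12, 40, fin), (Zed, 15, Alpha, B, 27, 1, hr), (Zed, 15, Alpha, B, 27, 1, k2), (Zed, 15, Alpha, B, 27, 40, fin)}
Projecting to sname, title, tid, room (5 duplicate(s) eliminated): {(Bo, Alpha, 1, 9), (Bo, Alpha, 40, 9), (Gus, Alpha, 1, 37), (Gus, Alpha, 40, 37), (Ned, Alpha, 1, 2), (Ned, Alpha, 40, 2), (Ned, Argo, 11, 37), (Ned, Argo, 19, 37), (Ned, Argo, 36, 37), (Ned, Argo, 4, 37), (Tai, Argo, 11, 8), (Tai, Argo, 19, 8), (Tai, Argo, 36, 8), (Tai, Argo, 4, 8), (Uma, Alpha, 1, 12), (Uma, Alpha, 40, 12), (Zed, Alpha, 1, 27), (Zed, Alpha, 40, 27)}
σ[tid ≥ 31 AND title ≠ Argo]: keep tuples satisfying tid ≥ 31 AND title ≠ Argo → {(Bo, Alpha, 40, 9), (Gus, Alpha, 40, 37), (Ned, Alpha, 40, 2), (Uma, Alpha, 40, 12), (Zed, Alpha, 40, 27)}
Projecting to title, room, tid: {(Alpha, 12, 40), (Alpha, 2, 40), (Alpha, 27, 40), (Alpha, 37, 40), (Alpha, 9, 40)}

{(Alpha, 12, 40), (Alpha, 2, 40), (Alpha, 27, 40), (Alpha, 37, 40), (Alpha, 9, 40)}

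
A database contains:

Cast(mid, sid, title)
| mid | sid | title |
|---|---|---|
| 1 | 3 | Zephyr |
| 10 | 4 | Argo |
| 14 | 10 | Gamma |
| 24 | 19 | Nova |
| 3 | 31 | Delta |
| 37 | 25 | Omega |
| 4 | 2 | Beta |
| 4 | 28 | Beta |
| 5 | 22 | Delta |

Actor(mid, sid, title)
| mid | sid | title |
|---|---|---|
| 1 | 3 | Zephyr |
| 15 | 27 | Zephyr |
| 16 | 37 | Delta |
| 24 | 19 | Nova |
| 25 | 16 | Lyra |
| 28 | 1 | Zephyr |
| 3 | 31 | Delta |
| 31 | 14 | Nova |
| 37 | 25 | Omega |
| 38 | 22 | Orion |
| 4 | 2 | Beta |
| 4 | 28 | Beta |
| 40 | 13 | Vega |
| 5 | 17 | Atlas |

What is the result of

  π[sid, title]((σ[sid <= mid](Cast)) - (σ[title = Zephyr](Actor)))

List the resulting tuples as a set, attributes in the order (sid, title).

Filtering on sid <= mid leaves {(10, 4, Argo), (14, 10, Gamma), (24, 19, Nova), (37, 25, Omega), (4, 2, Beta)}.
Filtering on title = Zephyr leaves {(1, 3, Zephyr), (15, 27, Zephyr), (28, 1, Zephyr)}.
Difference: {(10, 4, Argo), (14, 10, Gamma), (24, 19, Nova), (37, 25, Omega), (4, 2, Beta)} with {(1, 3, Zephyr), (15, 27, Zephyr), (28, 1, Zephyr)} → {(10, 4, Argo), (14, 10, Gamma), (24, 19, Nova), (37, 25, Omega), (4, 2, Beta)}
π[sid, title]: project onto (sid, title) → {(10, Gamma), (19, Nova), (2, Beta), (25, Omega), (4, Argo)}

{(10, Gamma), (19, Nova), (2, Beta), (25, Omega), (4, Argo)}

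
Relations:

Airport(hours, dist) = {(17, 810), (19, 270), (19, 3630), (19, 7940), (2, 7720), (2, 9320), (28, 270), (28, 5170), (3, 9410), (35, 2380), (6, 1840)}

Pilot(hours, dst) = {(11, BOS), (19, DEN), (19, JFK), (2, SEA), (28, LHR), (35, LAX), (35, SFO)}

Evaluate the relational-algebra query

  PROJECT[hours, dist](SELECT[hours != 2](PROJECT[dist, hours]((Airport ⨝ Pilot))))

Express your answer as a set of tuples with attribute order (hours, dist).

Airport ⋈ Pilot (natural join on hours): {(19, 270, DEN), (19, 270, JFK), (19, 3630, DEN), (19, 3630, JFK), (19, 7940, DEN), (19, 7940, JFK), (2, 7720, SEA), (2, 9320, SEA), (28, 270, LHR), (28, 5170, LHR), (35, 2380, LAX), (35, 2380, SFO)}
π[dist, hours]: project onto (dist, hours) (4 duplicate(s) eliminated) → {(2380, 35), (270, 19), (270, 28), (3630, 19), (5170, 28), (7720, 2), (7940, 19), (9320, 2)}
Filtering on hours != 2 leaves {(2380, 35), (270, 19), (270, 28), (3630, 19), (5170, 28), (7940, 19)}.
π[hours, dist]: project onto (hours, dist) → {(19, 270), (19, 3630), (19, 7940), (28, 270), (28, 5170), (35, 2380)}

{(19, 270), (19, 3630), (19, 7940), (28, 270), (28, 5170), (35, 2380)}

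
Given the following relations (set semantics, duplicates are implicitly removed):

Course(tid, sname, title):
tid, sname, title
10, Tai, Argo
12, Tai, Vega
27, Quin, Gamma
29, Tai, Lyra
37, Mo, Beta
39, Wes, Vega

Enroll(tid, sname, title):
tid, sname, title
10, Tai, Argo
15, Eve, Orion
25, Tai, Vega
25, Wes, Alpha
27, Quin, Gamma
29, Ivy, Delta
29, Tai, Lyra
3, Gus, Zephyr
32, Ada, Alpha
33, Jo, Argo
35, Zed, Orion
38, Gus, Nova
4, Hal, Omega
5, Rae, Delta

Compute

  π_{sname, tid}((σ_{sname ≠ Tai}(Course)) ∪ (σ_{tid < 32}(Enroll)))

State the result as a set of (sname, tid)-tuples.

{(Eve, 15), (Gus, 3), (Hal, 4), (Ivy, 29), (Mo, 37), (Quin, 27), (Rae, 5), (Tai, 10), (Tai, 25), (Tai, 29), (Wes, 25), (Wes, 39)}

σ[sname ≠ Tai]: keep tuples satisfying sname ≠ Tai → {(27, Quin, Gamma), (37, Mo, Beta), (39, Wes, Vega)}
σ[tid < 32]: keep tuples satisfying tid < 32 → {(10, Tai, Argo), (15, Eve, Orion), (25, Tai, Vega), (25, Wes, Alpha), (27, Quin, Gamma), (29, Ivy, Delta), (29, Tai, Lyra), (3, Gus, Zephyr), (4, Hal, Omega), (5, Rae, Delta)}
Taking the union: {(10, Tai, Argo), (15, Eve, Orion), (25, Tai, Vega), (25, Wes, Alpha), (27, Quin, Gamma), (29, Ivy, Delta), (29, Tai, Lyra), (3, Gus, Zephyr), (37, Mo, Beta), (39, Wes, Vega), (4, Hal, Omega), (5, Rae, Delta)}
Keep only column(s) sname, tid: {(Eve, 15), (Gus, 3), (Hal, 4), (Ivy, 29), (Mo, 37), (Quin, 27), (Rae, 5), (Tai, 10), (Tai, 25), (Tai, 29), (Wes, 25), (Wes, 39)}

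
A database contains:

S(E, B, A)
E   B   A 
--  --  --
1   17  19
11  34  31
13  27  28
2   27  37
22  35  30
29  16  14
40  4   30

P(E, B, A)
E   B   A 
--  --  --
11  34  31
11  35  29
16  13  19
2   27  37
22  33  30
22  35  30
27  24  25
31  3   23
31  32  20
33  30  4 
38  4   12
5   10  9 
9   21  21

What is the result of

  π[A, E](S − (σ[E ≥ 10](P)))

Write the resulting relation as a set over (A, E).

Selection E ≥ 10: {(11, 34, 31), (11, 35, 29), (16, 13, 19), (22, 33, 30), (22, 35, 30), (27, 24, 25), (31, 3, 23), (31, 32, 20), (33, 30, 4), (38, 4, 12)}
Set difference of the two operands is {(1, 17, 19), (13, 27, 28), (2, 27, 37), (29, 16, 14), (40, 4, 30)}.
π_{A, E} gives {(14, 29), (19, 1), (28, 13), (30, 40), (37, 2)}.

{(14, 29), (19, 1), (28, 13), (30, 40), (37, 2)}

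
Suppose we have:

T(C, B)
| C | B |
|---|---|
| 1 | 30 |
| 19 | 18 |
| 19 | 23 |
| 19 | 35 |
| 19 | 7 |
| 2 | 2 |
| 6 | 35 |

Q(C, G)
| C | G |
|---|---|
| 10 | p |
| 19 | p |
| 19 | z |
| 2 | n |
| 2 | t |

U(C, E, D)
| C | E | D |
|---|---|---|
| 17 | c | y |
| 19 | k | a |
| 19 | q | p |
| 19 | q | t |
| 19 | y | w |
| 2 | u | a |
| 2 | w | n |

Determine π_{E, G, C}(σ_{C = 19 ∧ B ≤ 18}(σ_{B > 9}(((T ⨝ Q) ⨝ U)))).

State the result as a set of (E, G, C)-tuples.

{(k, p, 19), (k, z, 19), (q, p, 19), (q, z, 19), (y, p, 19), (y, z, 19)}

Natural join on C: {(19, 18, p), (19, 18, z), (19, 23, p), (19, 23, z), (19, 35, p), (19, 35, z), (19, 7, p), (19, 7, z), (2, 2, n), (2, 2, t)}
Natural join on C: {(19, 18, p, k, a), (19, 18, p, q, p), (19, 18, p, q, t), (19, 18, p, y, w), (19, 18, z, k, a), (19, 18, z, q, p), (19, 18, z, q, t), (19, 18, z, y, w), (19, 23, p, k, a), (19, 23, p, q, p), (19, 23, p, q, t), (19, 23, p, y, w), (19, 23, z, k, a), (19, 23, z, q, p), (19, 23, z, q, t), (19, 23, z, y, w), (19, 35, p, k, a), (19, 35, p, q, p), (19, 35, p, q, t), (19, 35, p, y, w), (19, 35, z, k, a), (19, 35, z, q, p), (19, 35, z, q, t), (19, 35, z, y, w), (19, 7, p, k, a), (19, 7, p, q, p), (19, 7, p, q, t), (19, 7, p, y, w), (19, 7, z, k, a), (19, 7, z, q, p), (19, 7, z, q, t), (19, 7, z, y, w), (2, 2, n, u, a), (2, 2, n, w, n), (2, 2, t, u, a), (2, 2, t, w, n)}
Apply σ_{B > 9}; surviving tuples: {(19, 18, p, k, a), (19, 18, p, q, p), (19, 18, p, q, t), (19, 18, p, y, w), (19, 18, z, k, a), (19, 18, z, q, p), (19, 18, z, q, t), (19, 18, z, y, w), (19, 23, p, k, a), (19, 23, p, q, p), (19, 23, p, q, t), (19, 23, p, y, w), (19, 23, z, k, a), (19, 23, z, q, p), (19, 23, z, q, t), (19, 23, z, y, w), (19, 35, p, k, a), (19, 35, p, q, p), (19, 35, p, q, t), (19, 35, p, y, w), (19, 35, z, k, a), (19, 35, z, q, p), (19, 35, z, q, t), (19, 35, z, y, w)}
Apply σ_{C = 19 ∧ B ≤ 18}; surviving tuples: {(19, 18, p, k, a), (19, 18, p, q, p), (19, 18, p, q, t), (19, 18, p, y, w), (19, 18, z, k, a), (19, 18, z, q, p), (19, 18, z, q, t), (19, 18, z, y, w)}
π[E, G, C]: project onto (E, G, C) (2 duplicate(s) eliminated) → {(k, p, 19), (k, z, 19), (q, p, 19), (q, z, 19), (y, p, 19), (y, z, 19)}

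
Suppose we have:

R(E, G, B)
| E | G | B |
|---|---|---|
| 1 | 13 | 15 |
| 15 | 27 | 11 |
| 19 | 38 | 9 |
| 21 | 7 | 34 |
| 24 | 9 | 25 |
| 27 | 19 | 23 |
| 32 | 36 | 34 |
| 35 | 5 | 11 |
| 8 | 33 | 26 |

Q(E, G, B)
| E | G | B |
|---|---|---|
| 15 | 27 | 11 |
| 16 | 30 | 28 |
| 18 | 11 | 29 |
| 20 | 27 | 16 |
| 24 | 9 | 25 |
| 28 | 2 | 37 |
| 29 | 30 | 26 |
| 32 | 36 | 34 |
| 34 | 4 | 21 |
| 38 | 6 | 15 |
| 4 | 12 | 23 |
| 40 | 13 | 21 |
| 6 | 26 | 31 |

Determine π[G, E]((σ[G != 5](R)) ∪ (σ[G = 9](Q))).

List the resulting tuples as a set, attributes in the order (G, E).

σ[G != 5]: keep tuples satisfying G != 5 → {(1, 13, 15), (15, 27, 11), (19, 38, 9), (21, 7, 34), (24, 9, 25), (27, 19, 23), (32, 36, 34), (8, 33, 26)}
σ[G = 9]: keep tuples satisfying G = 9 → {(24, 9, 25)}
Set union of the two operands is {(1, 13, 15), (15, 27, 11), (19, 38, 9), (21, 7, 34), (24, 9, 25), (27, 19, 23), (32, 36, 34), (8, 33, 26)}.
Keep only column(s) G, E: {(13, 1), (19, 27), (27, 15), (33, 8), (36, 32), (38, 19), (7, 21), (9, 24)}

{(13, 1), (19, 27), (27, 15), (33, 8), (36, 32), (38, 19), (7, 21), (9, 24)}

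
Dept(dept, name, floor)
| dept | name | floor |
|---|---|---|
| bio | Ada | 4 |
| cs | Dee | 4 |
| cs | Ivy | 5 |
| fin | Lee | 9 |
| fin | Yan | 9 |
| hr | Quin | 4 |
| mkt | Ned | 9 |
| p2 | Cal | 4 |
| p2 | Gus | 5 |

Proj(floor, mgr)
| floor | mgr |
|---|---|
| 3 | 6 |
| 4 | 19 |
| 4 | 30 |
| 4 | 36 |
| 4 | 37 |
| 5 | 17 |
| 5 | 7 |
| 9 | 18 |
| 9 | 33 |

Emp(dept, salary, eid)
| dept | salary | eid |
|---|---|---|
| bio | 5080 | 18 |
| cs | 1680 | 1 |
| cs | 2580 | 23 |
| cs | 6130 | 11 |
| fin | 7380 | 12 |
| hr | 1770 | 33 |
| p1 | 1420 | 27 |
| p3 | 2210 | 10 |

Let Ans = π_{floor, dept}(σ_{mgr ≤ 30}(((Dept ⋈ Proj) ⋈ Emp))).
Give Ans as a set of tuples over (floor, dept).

{(4, bio), (4, cs), (4, hr), (5, cs), (9, fin)}

Dept ⋈ Proj (natural join on floor): {(bio, Ada, 4, 19), (bio, Ada, 4, 30), (bio, Ada, 4, 36), (bio, Ada, 4, 37), (cs, Dee, 4, 19), (cs, Dee, 4, 30), (cs, Dee, 4, 36), (cs, Dee, 4, 37), (cs, Ivy, 5, 17), (cs, Ivy, 5, 7), (fin, Lee, 9, 18), (fin, Lee, 9, 33), (fin, Yan, 9, 18), (fin, Yan, 9, 33), (hr, Quin, 4, 19), (hr, Quin, 4, 30), (hr, Quin, 4, 36), (hr, Quin, 4, 37), (mkt, Ned, 9, 18), (mkt, Ned, 9, 33), (p2, Cal, 4, 19), (p2, Cal, 4, 30), (p2, Cal, 4, 36), (p2, Cal, 4, 37), (p2, Gus, 5, 17), (p2, Gus, 5, 7)}
(Dept ⋈ Proj) ⋈ Emp (natural join on dept): {(bio, Ada, 4, 19, 5080, 18), (bio, Ada, 4, 30, 5080, 18), (bio, Ada, 4, 36, 5080, 18), (bio, Ada, 4, 37, 5080, 18), (cs, Dee, 4, 19, 1680, 1), (cs, Dee, 4, 19, 2580, 23), (cs, Dee, 4, 19, 6130, 11), (cs, Dee, 4, 30, 1680, 1), (cs, Dee, 4, 30, 2580, 23), (cs, Dee, 4, 30, 6130, 11), (cs, Dee, 4, 36, 1680, 1), (cs, Dee, 4, 36, 2580, 23), (cs, Dee, 4, 36, 6130, 11), (cs, Dee, 4, 37, 1680, 1), (cs, Dee, 4, 37, 2580, 23), (cs, Dee, 4, 37, 6130, 11), (cs, Ivy, 5, 17, 1680, 1), (cs, Ivy, 5, 17, 2580, 23), (cs, Ivy, 5, 17, 6130, 11), (cs, Ivy, 5, 7, 1680, 1), (cs, Ivy, 5, 7, 2580, 23), (cs, Ivy, 5, 7, 6130, 11), (fin, Lee, 9, 18, 7380, 12), (fin, Lee, 9, 33, 7380, 12), (fin, Yan, 9, 18, 7380, 12), (fin, Yan, 9, 33, 7380, 12), (hr, Quin, 4, 19, 1770, 33), (hr, Quin, 4, 30, 1770, 33), (hr, Quin, 4, 36, 1770, 33), (hr, Quin, 4, 37, 1770, 33)}
Selection mgr ≤ 30: {(bio, Ada, 4, 19, 5080, 18), (bio, Ada, 4, 30, 5080, 18), (cs, Dee, 4, 19, 1680, 1), (cs, Dee, 4, 19, 2580, 23), (cs, Dee, 4, 19, 6130, 11), (cs, Dee, 4, 30, 1680, 1), (cs, Dee, 4, 30, 2580, 23), (cs, Dee, 4, 30, 6130, 11), (cs, Ivy, 5, 17, 1680, 1), (cs, Ivy, 5, 17, 2580, 23), (cs, Ivy, 5, 17, 6130, 11), (cs, Ivy, 5, 7, 1680, 1), (cs, Ivy, 5, 7, 2580, 23), (cs, Ivy, 5, 7, 6130, 11), (fin, Lee, 9, 18, 7380, 12), (fin, Yan, 9, 18, 7380, 12), (hr, Quin, 4, 19, 1770, 33), (hr, Quin, 4, 30, 1770, 33)}
π[floor, dept]: project onto (floor, dept) (13 duplicate(s) eliminated) → {(4, bio), (4, cs), (4, hr), (5, cs), (9, fin)}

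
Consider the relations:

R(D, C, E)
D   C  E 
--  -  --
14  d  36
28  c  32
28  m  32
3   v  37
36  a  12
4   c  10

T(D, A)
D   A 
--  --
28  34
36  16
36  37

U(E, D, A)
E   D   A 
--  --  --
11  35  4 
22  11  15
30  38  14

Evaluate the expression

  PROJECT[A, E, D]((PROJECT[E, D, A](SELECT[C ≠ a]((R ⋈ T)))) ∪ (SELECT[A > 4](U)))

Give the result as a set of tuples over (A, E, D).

R ⋈ T (natural join on D): {(28, c, 32, 34), (28, m, 32, 34), (36, a, 12, 16), (36, a, 12, 37)}
Selection C ≠ a: {(28, c, 32, 34), (28, m, 32, 34)}
Projecting to E, D, A (1 duplicate(s) eliminated): {(32, 28, 34)}
Selection A > 4: {(22, 11, 15), (30, 38, 14)}
Taking the union: {(22, 11, 15), (30, 38, 14), (32, 28, 34)}
Projecting to A, E, D: {(14, 30, 38), (15, 22, 11), (34, 32, 28)}

{(14, 30, 38), (15, 22, 11), (34, 32, 28)}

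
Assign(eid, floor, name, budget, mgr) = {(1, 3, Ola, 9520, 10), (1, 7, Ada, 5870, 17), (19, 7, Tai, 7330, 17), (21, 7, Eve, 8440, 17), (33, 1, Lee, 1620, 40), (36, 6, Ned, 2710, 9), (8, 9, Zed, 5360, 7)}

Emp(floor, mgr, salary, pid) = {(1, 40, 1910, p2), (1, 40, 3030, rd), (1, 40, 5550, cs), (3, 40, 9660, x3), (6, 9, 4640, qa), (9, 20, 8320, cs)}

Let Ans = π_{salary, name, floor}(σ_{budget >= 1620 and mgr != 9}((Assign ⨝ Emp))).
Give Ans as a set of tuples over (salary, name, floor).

{(1910, Lee, 1), (3030, Lee, 1), (5550, Lee, 1)}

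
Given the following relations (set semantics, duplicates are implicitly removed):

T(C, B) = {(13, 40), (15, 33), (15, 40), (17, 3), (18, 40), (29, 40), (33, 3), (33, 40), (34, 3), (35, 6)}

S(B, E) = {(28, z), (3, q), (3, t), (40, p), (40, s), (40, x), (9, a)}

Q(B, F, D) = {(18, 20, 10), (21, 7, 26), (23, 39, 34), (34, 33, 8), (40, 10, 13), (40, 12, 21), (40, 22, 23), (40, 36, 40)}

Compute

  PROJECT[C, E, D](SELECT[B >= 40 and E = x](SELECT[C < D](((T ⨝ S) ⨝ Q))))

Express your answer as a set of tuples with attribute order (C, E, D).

Natural join on B: {(13, 40, p), (13, 40, s), (13, 40, x), (15, 40, p), (15, 40, s), (15, 40, x), (17, 3, q), (17, 3, t), (18, 40, p), (18, 40, s), (18, 40, x), (29, 40, p), (29, 40, s), (29, 40, x), (33, 3, q), (33, 3, t), (33, 40, p), (33, 40, s), (33, 40, x), (34, 3, q), (34, 3, t)}
Natural join on B: {(13, 40, p, 10, 13), (13, 40, p, 12, 21), (13, 40, p, 22, 23), (13, 40, p, 36, 40), (13, 40, s, 10, 13), (13, 40, s, 12, 21), (13, 40, s, 22, 23), (13, 40, s, 36, 40), (13, 40, x, 10, 13), (13, 40, x, 12, 21), (13, 40, x, 22, 23), (13, 40, x, 36, 40), (15, 40, p, 10, 13), (15, 40, p, 12, 21), (15, 40, p, 22, 23), (15, 40, p, 36, 40), (15, 40, s, 10, 13), (15, 40, s, 12, 21), (15, 40, s, 22, 23), (15, 40, s, 36, 40), (15, 40, x, 10, 13), (15, 40, x, 12, 21), (15, 40, x, 22, 23), (15, 40, x, 36, 40), (18, 40, p, 10, 13), (18, 40, p, 12, 21), (18, 40, p, 22, 23), (18, 40, p, 36, 40), (18, 40, s, 10, 13), (18, 40, s, 12, 21), (18, 40, s, 22, 23), (18, 40, s, 36, 40), (18, 40, x, 10, 13), (18, 40, x, 12, 21), (18, 40, x, 22, 23), (18, 40, x, 36, 40), (29, 40, p, 10, 13), (29, 40, p, 12, 21), (29, 40, p, 22, 23), (29, 40, p, 36, 40), (29, 40, s, 10, 13), (29, 40, s, 12, 21), (29, 40, s, 22, 23), (29, 40, s, 36, 40), (29, 40, x, 10, 13), (29, 40, x, 12, 21), (29, 40, x, 22, 23), (29, 40, x, 36, 40), (33, 40, p, 10, 13), (33, 40, p, 12, 21), (33, 40, p, 22, 23), (33, 40, p, 36, 40), (33, 40, s, 10, 13), (33, 40, s, 12, 21), (33, 40, s, 22, 23), (33, 40, s, 36, 40), (33, 40, x, 10, 13), (33, 40, x, 12, 21), (33, 40, x, 22, 23), (33, 40, x, 36, 40)}
Selection C < D: {(13, 40, p, 12, 21), (13, 40, p, 22, 23), (13, 40, p, 36, 40), (13, 40, s, 12, 21), (13, 40, s, 22, 23), (13, 40, s, 36, 40), (13, 40, x, 12, 21), (13, 40, x, 22, 23), (13, 40, x, 36, 40), (15, 40, p, 12, 21), (15, 40, p, 22, 23), (15, 40, p, 36, 40), (15, 40, s, 12, 21), (15, 40, s, 22, 23), (15, 40, s, 36, 40), (15, 40, x, 12, 21), (15, 40, x, 22, 23), (15, 40, x, 36, 40), (18, 40, p, 12, 21), (18, 40, p, 22, 23), (18, 40, p, 36, 40), (18, 40, s, 12, 21), (18, 40, s, 22, 23), (18, 40, s, 36, 40), (18, 40, x, 12, 21), (18, 40, x, 22, 23), (18, 40, x, 36, 40), (29, 40, p, 36, 40), (29, 40, s, 36, 40), (29, 40, x, 36, 40), (33, 40, p, 36, 40), (33, 40, s, 36, 40), (33, 40, x, 36, 40)}
Selection B >= 40 and E = x: {(13, 40, x, 12, 21), (13, 40, x, 22, 23), (13, 40, x, 36, 40), (15, 40, x, 12, 21), (15, 40, x, 22, 23), (15, 40, x, 36, 40), (18, 40, x, 12, 21), (18, 40, x, 22, 23), (18, 40, x, 36, 40), (29, 40, x, 36, 40), (33, 40, x, 36, 40)}
Keep only column(s) C, E, D: {(13, x, 21), (13, x, 23), (13, x, 40), (15, x, 21), (15, x, 23), (15, x, 40), (18, x, 21), (18, x, 23), (18, x, 40), (29, x, 40), (33, x, 40)}

{(13, x, 21), (13, x, 23), (13, x, 40), (15, x, 21), (15, x, 23), (15, x, 40), (18, x, 21), (18, x, 23), (18, x, 40), (29, x, 40), (33, x, 40)}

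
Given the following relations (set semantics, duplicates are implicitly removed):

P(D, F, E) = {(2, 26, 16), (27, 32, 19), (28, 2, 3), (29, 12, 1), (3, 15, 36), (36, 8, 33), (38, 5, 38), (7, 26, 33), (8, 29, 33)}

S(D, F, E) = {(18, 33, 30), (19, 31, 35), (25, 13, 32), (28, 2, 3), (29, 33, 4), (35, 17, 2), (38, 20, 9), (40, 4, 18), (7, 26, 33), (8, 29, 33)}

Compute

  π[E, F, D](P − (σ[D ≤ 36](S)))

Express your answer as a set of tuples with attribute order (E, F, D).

{(1, 12, 29), (16, 26, 2), (19, 32, 27), (33, 8, 36), (36, 15, 3), (38, 5, 38)}

Filtering on D ≤ 36 leaves {(18, 33, 30), (19, 31, 35), (25, 13, 32), (28, 2, 3), (29, 33, 4), (35, 17, 2), (7, 26, 33), (8, 29, 33)}.
Difference: {(2, 26, 16), (27, 32, 19), (28, 2, 3), (29, 12, 1), (3, 15, 36), (36, 8, 33), (38, 5, 38), (7, 26, 33), (8, 29, 33)} with {(18, 33, 30), (19, 31, 35), (25, 13, 32), (28, 2, 3), (29, 33, 4), (35, 17, 2), (7, 26, 33), (8, 29, 33)} → {(2, 26, 16), (27, 32, 19), (29, 12, 1), (3, 15, 36), (36, 8, 33), (38, 5, 38)}
π[E, F, D]: project onto (E, F, D) → {(1, 12, 29), (16, 26, 2), (19, 32, 27), (33, 8, 36), (36, 15, 3), (38, 5, 38)}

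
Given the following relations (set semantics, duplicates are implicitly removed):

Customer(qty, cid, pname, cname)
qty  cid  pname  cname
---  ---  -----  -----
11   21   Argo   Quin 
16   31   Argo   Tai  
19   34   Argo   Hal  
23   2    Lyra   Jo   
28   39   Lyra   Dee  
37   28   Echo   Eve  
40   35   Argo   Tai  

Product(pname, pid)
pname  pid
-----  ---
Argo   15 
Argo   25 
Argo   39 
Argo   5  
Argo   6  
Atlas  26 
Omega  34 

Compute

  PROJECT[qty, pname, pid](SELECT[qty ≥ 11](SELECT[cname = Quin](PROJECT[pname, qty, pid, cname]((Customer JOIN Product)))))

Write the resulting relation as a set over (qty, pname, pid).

Natural join on pname: {(11, 21, Argo, Quin, 15), (11, 21, Argo, Quin, 25), (11, 21, Argo, Quin, 39), (11, 21, Argo, Quin, 5), (11, 21, Argo, Quin, 6), (16, 31, Argo, Tai, 15), (16, 31, Argo, Tai, 25), (16, 31, Argo, Tai, 39), (16, 31, Argo, Tai, 5), (16, 31, Argo, Tai, 6), (19, 34, Argo, Hal, 15), (19, 34, Argo, Hal, 25), (19, 34, Argo, Hal, 39), (19, 34, Argo, Hal, 5), (19, 34, Argo, Hal, 6), (40, 35, Argo, Tai, 15), (40, 35, Argo, Tai, 25), (40, 35, Argo, Tai, 39), (40, 35, Argo, Tai, 5), (40, 35, Argo, Tai, 6)}
π_{pname, qty, pid, cname} gives {(Argo, 11, 15, Quin), (Argo, 11, 25, Quin), (Argo, 11, 39, Quin), (Argo, 11, 5, Quin), (Argo, 11, 6, Quin), (Argo, 16, 15, Tai), (Argo, 16, 25, Tai), (Argo, 16, 39, Tai), (Argo, 16, 5, Tai), (Argo, 16, 6, Tai), (Argo, 19, 15, Hal), (Argo, 19, 25, Hal), (Argo, 19, 39, Hal), (Argo, 19, 5, Hal), (Argo, 19, 6, Hal), (Argo, 40, 15, Tai), (Argo, 40, 25, Tai), (Argo, 40, 39, Tai), (Argo, 40, 5, Tai), (Argo, 40, 6, Tai)}.
Apply σ_{cname = Quin}; surviving tuples: {(Argo, 11, 15, Quin), (Argo, 11, 25, Quin), (Argo, 11, 39, Quin), (Argo, 11, 5, Quin), (Argo, 11, 6, Quin)}
Apply σ_{qty ≥ 11}; surviving tuples: {(Argo, 11, 15, Quin), (Argo, 11, 25, Quin), (Argo, 11, 39, Quin), (Argo, 11, 5, Quin), (Argo, 11, 6, Quin)}
π_{qty, pname, pid} gives {(11, Argo, 15), (11, Argo, 25), (11, Argo, 39), (11, Argo, 5), (11, Argo, 6)}.

{(11, Argo, 15), (11, Argo, 25), (11, Argo, 39), (11, Argo, 5), (11, Argo, 6)}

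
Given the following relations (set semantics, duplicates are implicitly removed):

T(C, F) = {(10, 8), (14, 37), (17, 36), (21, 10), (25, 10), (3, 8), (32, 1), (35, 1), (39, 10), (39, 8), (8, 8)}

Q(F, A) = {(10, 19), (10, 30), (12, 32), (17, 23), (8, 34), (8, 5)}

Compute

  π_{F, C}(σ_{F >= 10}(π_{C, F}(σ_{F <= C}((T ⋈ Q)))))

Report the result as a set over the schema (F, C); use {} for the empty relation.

{(10, 21), (10, 25), (10, 39)}

Natural join on F: {(10, 8, 34), (10, 8, 5), (21, 10, 19), (21, 10, 30), (25, 10, 19), (25, 10, 30), (3, 8, 34), (3, 8, 5), (39, 10, 19), (39, 10, 30), (39, 8, 34), (39, 8, 5), (8, 8, 34), (8, 8, 5)}
Selection F <= C: {(10, 8, 34), (10, 8, 5), (21, 10, 19), (21, 10, 30), (25, 10, 19), (25, 10, 30), (39, 10, 19), (39, 10, 30), (39, 8, 34), (39, 8, 5), (8, 8, 34), (8, 8, 5)}
π_{C, F} gives {(10, 8), (21, 10), (25, 10), (39, 10), (39, 8), (8, 8)} (6 duplicate(s) eliminated).
Selection F >= 10: {(21, 10), (25, 10), (39, 10)}
π_{F, C} gives {(10, 21), (10, 25), (10, 39)}.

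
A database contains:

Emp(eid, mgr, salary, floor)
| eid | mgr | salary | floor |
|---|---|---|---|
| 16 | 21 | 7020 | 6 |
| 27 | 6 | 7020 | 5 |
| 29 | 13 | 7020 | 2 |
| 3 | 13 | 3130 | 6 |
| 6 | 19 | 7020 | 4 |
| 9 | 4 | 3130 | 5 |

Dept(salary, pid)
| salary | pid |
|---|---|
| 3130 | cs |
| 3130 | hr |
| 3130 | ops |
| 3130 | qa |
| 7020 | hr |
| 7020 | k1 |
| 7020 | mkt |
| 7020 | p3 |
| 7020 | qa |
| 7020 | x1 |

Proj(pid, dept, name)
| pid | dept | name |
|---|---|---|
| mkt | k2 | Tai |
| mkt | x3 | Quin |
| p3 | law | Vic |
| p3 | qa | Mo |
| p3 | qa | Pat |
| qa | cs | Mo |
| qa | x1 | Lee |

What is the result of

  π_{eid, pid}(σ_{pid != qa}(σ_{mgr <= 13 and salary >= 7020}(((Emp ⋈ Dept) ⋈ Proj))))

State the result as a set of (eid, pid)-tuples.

Joining Emp and Dept on salary yields {(16, 21, 7020, 6, hr), (16, 21, 7020, 6, k1), (16, 21, 7020, 6, mkt), (16, 21, 7020, 6, p3), (16, 21, 7020, 6, qa), (16, 21, 7020, 6, x1), (27, 6, 7020, 5, hr), (27, 6, 7020, 5, k1), (27, 6, 7020, 5, mkt), (27, 6, 7020, 5, p3), (27, 6, 7020, 5, qa), (27, 6, 7020, 5, x1), (29, 13, 7020, 2, hr), (29, 13, 7020, 2, k1), (29, 13, 7020, 2, mkt), (29, 13, 7020, 2, p3), (29, 13, 7020, 2, qa), (29, 13, 7020, 2, x1), (3, 13, 3130, 6, cs), (3, 13, 3130, 6, hr), (3, 13, 3130, 6, ops), (3, 13, 3130, 6, qa), (6, 19, 7020, 4, hr), (6, 19, 7020, 4, k1), (6, 19, 7020, 4, mkt), (6, 19, 7020, 4, p3), (6, 19, 7020, 4, qa), (6, 19, 7020, 4, x1), (9, 4, 3130, 5, cs), (9, 4, 3130, 5, hr), (9, 4, 3130, 5, ops), (9, 4, 3130, 5, qa)}.
Joining (Emp ⋈ Dept) and Proj on pid yields {(16, 21, 7020, 6, mkt, k2, Tai), (16, 21, 7020, 6, mkt, x3, Quin), (16, 21, 7020, 6, p3, law, Vic), (16, 21, 7020, 6, p3, qa, Mo), (16, 21, 7020, 6, p3, qa, Pat), (16, 21, 7020, 6, qa, cs, Mo), (16, 21, 7020, 6, qa, x1, Lee), (27, 6, 7020, 5, mkt, k2, Tai), (27, 6, 7020, 5, mkt, x3, Quin), (27, 6, 7020, 5, p3, law, Vic), (27, 6, 7020, 5, p3, qa, Mo), (27, 6, 7020, 5, p3, qa, Pat), (27, 6, 7020, 5, qa, cs, Mo), (27, 6, 7020, 5, qa, x1, Lee), (29, 13, 7020, 2, mkt, k2, Tai), (29, 13, 7020, 2, mkt, x3, Quin), (29, 13, 7020, 2, p3, law, Vic), (29, 13, 7020, 2, p3, qa, Mo), (29, 13, 7020, 2, p3, qa, Pat), (29, 13, 7020, 2, qa, cs, Mo), (29, 13, 7020, 2, qa, x1, Lee), (3, 13, 3130, 6, qa, cs, Mo), (3, 13, 3130, 6, qa, x1, Lee), (6, 19, 7020, 4, mkt, k2, Tai), (6, 19, 7020, 4, mkt, x3, Quin), (6, 19, 7020, 4, p3, law, Vic), (6, 19, 7020, 4, p3, qa, Mo), (6, 19, 7020, 4, p3, qa, Pat), (6, 19, 7020, 4, qa, cs, Mo), (6, 19, 7020, 4, qa, x1, Lee), (9, 4, 3130, 5, qa, cs, Mo), (9, 4, 3130, 5, qa, x1, Lee)}.
Apply σ_{mgr <= 13 and salary >= 7020}; surviving tuples: {(27, 6, 7020, 5, mkt, k2, Tai), (27, 6, 7020, 5, mkt, x3, Quin), (27, 6, 7020, 5, p3, law, Vic), (27, 6, 7020, 5, p3, qa, Mo), (27, 6, 7020, 5, p3, qa, Pat), (27, 6, 7020, 5, qa, cs, Mo), (27, 6, 7020, 5, qa, x1, Lee), (29, 13, 7020, 2, mkt, k2, Tai), (29, 13, 7020, 2, mkt, x3, Quin), (29, 13, 7020, 2, p3, law, Vic), (29, 13, 7020, 2, p3, qa, Mo), (29, 13, 7020, 2, p3, qa, Pat), (29, 13, 7020, 2, qa, cs, Mo), (29, 13, 7020, 2, qa, x1, Lee)}
Apply σ_{pid != qa}; surviving tuples: {(27, 6, 7020, 5, mkt, k2, Tai), (27, 6, 7020, 5, mkt, x3, Quin), (27, 6, 7020, 5, p3, law, Vic), (27, 6, 7020, 5, p3, qa, Mo), (27, 6, 7020, 5, p3, qa, Pat), (29, 13, 7020, 2, mkt, k2, Tai), (29, 13, 7020, 2, mkt, x3, Quin), (29, 13, 7020, 2, p3, law, Vic), (29, 13, 7020, 2, p3, qa, Mo), (29, 13, 7020, 2, p3, qa, Pat)}
π_{eid, pid} gives {(27, mkt), (27, p3), (29, mkt), (29, p3)} (6 duplicate(s) eliminated).

{(27, mkt), (27, p3), (29, mkt), (29, p3)}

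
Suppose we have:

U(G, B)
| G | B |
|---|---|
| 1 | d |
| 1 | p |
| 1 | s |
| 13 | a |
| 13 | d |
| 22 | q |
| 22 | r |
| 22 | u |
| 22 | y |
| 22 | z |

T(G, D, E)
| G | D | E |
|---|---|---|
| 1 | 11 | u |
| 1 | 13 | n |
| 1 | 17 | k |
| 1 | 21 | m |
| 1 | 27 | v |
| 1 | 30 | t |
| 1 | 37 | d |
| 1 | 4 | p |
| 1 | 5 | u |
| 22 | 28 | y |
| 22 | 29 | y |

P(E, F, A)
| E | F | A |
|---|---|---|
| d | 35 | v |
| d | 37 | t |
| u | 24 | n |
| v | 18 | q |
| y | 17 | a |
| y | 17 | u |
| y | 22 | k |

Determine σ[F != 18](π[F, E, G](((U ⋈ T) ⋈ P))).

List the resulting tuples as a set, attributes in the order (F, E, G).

Natural join on G: {(1, d, 11, u), (1, d, 13, n), (1, d, 17, k), (1, d, 21, m), (1, d, 27, v), (1, d, 30, t), (1, d, 37, d), (1, d, 4, p), (1, d, 5, u), (1, p, 11, u), (1, p, 13, n), (1, p, 17, k), (1, p, 21, m), (1, p, 27, v), (1, p, 30, t), (1, p, 37, d), (1, p, 4, p), (1, p, 5, u), (1, s, 11, u), (1, s, 13, n), (1, s, 17, k), (1, s, 21, m), (1, s, 27, v), (1, s, 30, t), (1, s, 37, d), (1, s, 4, p), (1, s, 5, u), (22, q, 28, y), (22, q, 29, y), (22, r, 28, y), (22, r, 29, y), (22, u, 28, y), (22, u, 29, y), (22, y, 28, y), (22, y, 29, y), (22, z, 28, y), (22, z, 29, y)}
Natural join on E: {(1, d, 11, u, 24, n), (1, d, 27, v, 18, q), (1, d, 37, d, 35, v), (1, d, 37, d, 37, t), (1, d, 5, u, 24, n), (1, p, 11, u, 24, n), (1, p, 27, v, 18, q), (1, p, 37, d, 35, v), (1, p, 37, d, 37, t), (1, p, 5, u, 24, n), (1, s, 11, u, 24, n), (1, s, 27, v, 18, q), (1, s, 37, d, 35, v), (1, s, 37, d, 37, t), (1, s, 5, u, 24, n), (22, q, 28, y, 17, a), (22, q, 28, y, 17, u), (22, q, 28, y, 22, k), (22, q, 29, y, 17, a), (22, q, 29, y, 17, u), (22, q, 29, y, 22, k), (22, r, 28, y, 17, a), (22, r, 28, y, 17, u), (22, r, 28, y, 22, k), (22, r, 29, y, 17, a), (22, r, 29, y, 17, u), (22, r, 29, y, 22, k), (22, u, 28, y, 17, a), (22, u, 28, y, 17, u), (22, u, 28, y, 22, k), (22, u, 29, y, 17, a), (22, u, 29, y, 17, u), (22, u, 29, y, 22, k), (22, y, 28, y, 17, a), (22, y, 28, y, 17, u), (22, y, 28, y, 22, k), (22, y, 29, y, 17, a), (22, y, 29, y, 17, u), (22, y, 29, y, 22, k), (22, z, 28, y, 17, a), (22, z, 28, y, 17, u), (22, z, 28, y, 22, k), (22, z, 29, y, 17, a), (22, z, 29, y, 17, u), (22, z, 29, y, 22, k)}
Projecting to F, E, G (39 duplicate(s) eliminated): {(17, y, 22), (18, v, 1), (22, y, 22), (24, u, 1), (35, d, 1), (37, d, 1)}
Selection F != 18: {(17, y, 22), (22, y, 22), (24, u, 1), (35, d, 1), (37, d, 1)}

{(17, y, 22), (22, y, 22), (24, u, 1), (35, d, 1), (37, d, 1)}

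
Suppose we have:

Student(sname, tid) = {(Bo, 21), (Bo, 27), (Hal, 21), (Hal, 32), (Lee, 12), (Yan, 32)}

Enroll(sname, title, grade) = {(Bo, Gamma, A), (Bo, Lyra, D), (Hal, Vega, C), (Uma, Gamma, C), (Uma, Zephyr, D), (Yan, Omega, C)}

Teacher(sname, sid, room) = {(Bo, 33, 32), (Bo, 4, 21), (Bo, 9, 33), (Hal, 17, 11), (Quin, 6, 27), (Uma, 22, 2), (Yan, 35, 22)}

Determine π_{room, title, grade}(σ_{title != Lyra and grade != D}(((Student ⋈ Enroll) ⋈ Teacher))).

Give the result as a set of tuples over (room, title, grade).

{(11, Vega, C), (21, Gamma, A), (22, Omega, C), (32, Gamma, A), (33, Gamma, A)}

Natural join on sname: {(Bo, 21, Gamma, A), (Bo, 21, Lyra, D), (Bo, 27, Gamma, A), (Bo, 27, Lyra, D), (Hal, 21, Vega, C), (Hal, 32, Vega, C), (Yan, 32, Omega, C)}
Natural join on sname: {(Bo, 21, Gamma, A, 33, 32), (Bo, 21, Gamma, A, 4, 21), (Bo, 21, Gamma, A, 9, 33), (Bo, 21, Lyra, D, 33, 32), (Bo, 21, Lyra, D, 4, 21), (Bo, 21, Lyra, D, 9, 33), (Bo, 27, Gamma, A, 33, 32), (Bo, 27, Gamma, A, 4, 21), (Bo, 27, Gamma, A, 9, 33), (Bo, 27, Lyra, D, 33, 32), (Bo, 27, Lyra, D, 4, 21), (Bo, 27, Lyra, D, 9, 33), (Hal, 21, Vega, C, 17, 11), (Hal, 32, Vega, C, 17, 11), (Yan, 32, Omega, C, 35, 22)}
Filtering on title != Lyra and grade != D leaves {(Bo, 21, Gamma, A, 33, 32), (Bo, 21, Gamma, A, 4, 21), (Bo, 21, Gamma, A, 9, 33), (Bo, 27, Gamma, A, 33, 32), (Bo, 27, Gamma, A, 4, 21), (Bo, 27, Gamma, A, 9, 33), (Hal, 21, Vega, C, 17, 11), (Hal, 32, Vega, C, 17, 11), (Yan, 32, Omega, C, 35, 22)}.
π[room, title, grade]: project onto (room, title, grade) (4 duplicate(s) eliminated) → {(11, Vega, C), (21, Gamma, A), (22, Omega, C), (32, Gamma, A), (33, Gamma, A)}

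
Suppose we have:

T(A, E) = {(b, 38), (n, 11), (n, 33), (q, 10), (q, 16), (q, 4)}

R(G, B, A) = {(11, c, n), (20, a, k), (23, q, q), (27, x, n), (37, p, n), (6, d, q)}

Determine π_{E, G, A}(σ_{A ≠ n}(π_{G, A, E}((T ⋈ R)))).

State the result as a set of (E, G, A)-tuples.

{(10, 23, q), (10, 6, q), (16, 23, q), (16, 6, q), (4, 23, q), (4, 6, q)}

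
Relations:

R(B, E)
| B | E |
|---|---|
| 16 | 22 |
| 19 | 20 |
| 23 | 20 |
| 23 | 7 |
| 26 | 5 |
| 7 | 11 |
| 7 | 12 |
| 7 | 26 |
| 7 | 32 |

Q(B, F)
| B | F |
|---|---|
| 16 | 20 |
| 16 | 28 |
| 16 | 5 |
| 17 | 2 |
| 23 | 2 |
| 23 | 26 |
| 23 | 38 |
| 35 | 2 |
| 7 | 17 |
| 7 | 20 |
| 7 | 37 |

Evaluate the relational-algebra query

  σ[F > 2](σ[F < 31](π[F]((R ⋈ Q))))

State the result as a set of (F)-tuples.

Natural join on B: {(16, 22, 20), (16, 22, 28), (16, 22, 5), (23, 20, 2), (23, 20, 26), (23, 20, 38), (23, 7, 2), (23, 7, 26), (23, 7, 38), (7, 11, 17), (7, 11, 20), (7, 11, 37), (7, 12, 17), (7, 12, 20), (7, 12, 37), (7, 26, 17), (7, 26, 20), (7, 26, 37), (7, 32, 17), (7, 32, 20), (7, 32, 37)}
Projecting to F (13 duplicate(s) eliminated): {17, 2, 20, 26, 28, 37, 38, 5}
σ[F < 31]: keep tuples satisfying F < 31 → {17, 2, 20, 26, 28, 5}
σ[F > 2]: keep tuples satisfying F > 2 → {17, 20, 26, 28, 5}

{17, 20, 26, 28, 5}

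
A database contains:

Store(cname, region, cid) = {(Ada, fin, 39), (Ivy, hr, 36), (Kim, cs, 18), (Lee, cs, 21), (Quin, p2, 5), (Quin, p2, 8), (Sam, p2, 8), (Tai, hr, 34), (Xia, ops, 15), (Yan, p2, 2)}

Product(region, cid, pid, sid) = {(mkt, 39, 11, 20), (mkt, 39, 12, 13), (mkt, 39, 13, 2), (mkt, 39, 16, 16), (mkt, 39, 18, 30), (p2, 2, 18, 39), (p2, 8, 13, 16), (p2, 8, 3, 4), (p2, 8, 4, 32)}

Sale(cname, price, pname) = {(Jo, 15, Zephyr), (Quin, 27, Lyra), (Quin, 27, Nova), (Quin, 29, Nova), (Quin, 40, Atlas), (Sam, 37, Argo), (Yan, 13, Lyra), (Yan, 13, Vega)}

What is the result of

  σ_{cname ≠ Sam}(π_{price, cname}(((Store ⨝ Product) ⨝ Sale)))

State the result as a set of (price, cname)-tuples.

Natural join on region, cid: {(Quin, p2, 8, 13, 16), (Quin, p2, 8, 3, 4), (Quin, p2, 8, 4, 32), (Sam, p2, 8, 13, 16), (Sam, p2, 8, 3, 4), (Sam, p2, 8, 4, 32), (Yan, p2, 2, 18, 39)}
Natural join on cname: {(Quin, p2, 8, 13, 16, 27, Lyra), (Quin, p2, 8, 13, 16, 27, Nova), (Quin, p2, 8, 13, 16, 29, Nova), (Quin, p2, 8, 13, 16, 40, Atlas), (Quin, p2, 8, 3, 4, 27, Lyra), (Quin, p2, 8, 3, 4, 27, Nova), (Quin, p2, 8, 3, 4, 29, Nova), (Quin, p2, 8, 3, 4, 40, Atlas), (Quin, p2, 8, 4, 32, 27, Lyra), (Quin, p2, 8, 4, 32, 27, Nova), (Quin, p2, 8, 4, 32, 29, Nova), (Quin, p2, 8, 4, 32, 40, Atlas), (Sam, p2, 8, 13, 16, 37, Argo), (Sam, p2, 8, 3, 4, 37, Argo), (Sam, p2, 8, 4, 32, 37, Argo), (Yan, p2, 2, 18, 39, 13, Lyra), (Yan, p2, 2, 18, 39, 13, Vega)}
Keep only column(s) price, cname (12 duplicate(s) eliminated): {(13, Yan), (27, Quin), (29, Quin), (37, Sam), (40, Quin)}
Filtering on cname ≠ Sam leaves {(13, Yan), (27, Quin), (29, Quin), (40, Quin)}.

{(13, Yan), (27, Quin), (29, Quin), (40, Quin)}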